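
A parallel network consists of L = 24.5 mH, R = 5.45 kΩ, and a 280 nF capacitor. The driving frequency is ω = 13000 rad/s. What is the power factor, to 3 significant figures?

0.344

X_L = ωL = 318 Ω
X_C = 1/(ωC) = 275 Ω
Parallel: admittances add. Y = 1/R + 1/(jωL) + jωC
Y = (0.000183 + j0.000500) S
|Y| = 0.000533 S → |Z| = 1/|Y| = 1880 Ω, ∠Z = −∠Y = -69.9°
cos φ = cos(-69.9°) = 0.344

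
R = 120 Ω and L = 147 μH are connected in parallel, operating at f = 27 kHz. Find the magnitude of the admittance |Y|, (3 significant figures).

ω = 2πf = 169600 rad/s
X_L = ωL = 24.9 Ω
Parallel: admittances add. Y = 1/R + 1/(jωL)
Y = (0.00833 − j0.0401) S
|Y| = 0.0410 S → |Z| = 1/|Y| = 24.4 Ω, ∠Z = −∠Y = 78.3°

41.0 mS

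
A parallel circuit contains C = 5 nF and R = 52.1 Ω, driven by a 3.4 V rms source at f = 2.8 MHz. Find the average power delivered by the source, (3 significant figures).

222 mW

ω = 2πf = 1.759e+07 rad/s
X_C = 1/(ωC) = 11.4 Ω
Parallel: admittances add. Y = 1/R + jωC
Y = (0.0192 + j0.0880) S
|Y| = 0.0900 S → |Z| = 1/|Y| = 11.1 Ω, ∠Z = −∠Y = -77.7°
I = V/|Z| = 306 mA
P = VI cos φ = 3.4 × 0.306 × cos(-77.7°) = 222 mW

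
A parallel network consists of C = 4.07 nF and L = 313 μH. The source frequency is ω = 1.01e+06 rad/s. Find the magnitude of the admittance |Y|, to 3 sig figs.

947 μS

X_L = ωL = 316 Ω
X_C = 1/(ωC) = 243 Ω
Parallel: admittances add. Y = 1/(jωL) + jωC
Y = (0 + j0.000947) S
|Y| = 0.000947 S → |Z| = 1/|Y| = 1060 Ω, ∠Z = −∠Y = -90.0°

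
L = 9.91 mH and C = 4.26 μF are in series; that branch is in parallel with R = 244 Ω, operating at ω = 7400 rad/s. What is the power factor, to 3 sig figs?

0.168

X_L = ωL = 73.3 Ω
X_C = 1/(ωC) = 31.7 Ω
Branch 1: Z₁ = R = 244 Ω
Branch 2 (series LC): Z₂ = j(X_L − X_C) = j41.6 Ω
Parallel: Z = Z₁Z₂/(Z₁+Z₂), |Z| = 41.0 Ω, ∠Z = 80.3°
cos φ = cos(80.3°) = 0.168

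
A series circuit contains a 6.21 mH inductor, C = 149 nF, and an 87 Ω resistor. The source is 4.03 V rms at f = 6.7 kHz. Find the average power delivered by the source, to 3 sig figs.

78.6 mW

ω = 2πf = 42100 rad/s
X_L = ωL = 261 Ω
X_C = 1/(ωC) = 159 Ω
Net reactance X = X_L − X_C = 102 Ω
Z = 87.0 + j102 Ω
|Z| = √(87.0² + 102²) = 134 Ω
∠Z = arctan(102/87.0) = 49.5°
I = V/|Z| = 30.1 mA
P = VI cos φ = 4.03 × 0.0301 × cos(49.5°) = 78.6 mW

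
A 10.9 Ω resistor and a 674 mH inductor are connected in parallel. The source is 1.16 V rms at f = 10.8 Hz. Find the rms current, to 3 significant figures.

ω = 2πf = 67.86 rad/s
X_L = ωL = 45.7 Ω
Parallel: admittances add. Y = 1/R + 1/(jωL)
Y = (0.0917 − j0.0219) S
|Y| = 0.0943 S → |Z| = 1/|Y| = 10.6 Ω, ∠Z = −∠Y = 13.4°
I = V/|Z| = 1.16/10.6 = 109 mA

109 mA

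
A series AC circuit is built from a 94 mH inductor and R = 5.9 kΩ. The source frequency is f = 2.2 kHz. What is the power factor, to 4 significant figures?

0.9766

ω = 2πf = 13820 rad/s
X_L = ωL = 1299 Ω
Z = 5900 + j1299 Ω
|Z| = √(5900² + 1299²) = 6041 Ω
∠Z = arctan(1299/5900) = 12.42°
cos φ = cos(12.42°) = 0.9766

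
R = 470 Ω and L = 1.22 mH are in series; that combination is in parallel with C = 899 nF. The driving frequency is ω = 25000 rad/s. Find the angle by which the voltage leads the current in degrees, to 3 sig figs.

-84.6°

X_L = ωL = 30.5 Ω
X_C = 1/(ωC) = 44.5 Ω
Branch 1 (R+jX_L): Z₁ = 470 + j30.5 Ω, |Z₁| = 471 Ω
Branch 2 (−jX_C): Z₂ = −j44.5 Ω
Parallel: Z = Z₁Z₂/(Z₁+Z₂), |Z| = 44.6 Ω, ∠Z = -84.6°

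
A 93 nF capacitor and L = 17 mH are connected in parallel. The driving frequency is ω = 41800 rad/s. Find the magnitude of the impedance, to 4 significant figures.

403.2 Ω

X_L = ωL = 710.6 Ω
X_C = 1/(ωC) = 257.2 Ω
Parallel: admittances add. Y = 1/(jωL) + jωC
Y = (0 + j0.002480) S
|Y| = 0.002480 S → |Z| = 1/|Y| = 403.2 Ω, ∠Z = −∠Y = -90.00°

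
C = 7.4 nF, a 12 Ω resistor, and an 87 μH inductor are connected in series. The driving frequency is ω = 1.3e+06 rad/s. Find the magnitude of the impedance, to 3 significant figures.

X_L = ωL = 113 Ω
X_C = 1/(ωC) = 104 Ω
Net reactance X = X_L − X_C = 9.15 Ω
Z = 12.0 + j9.15 Ω
|Z| = √(12.0² + 9.15²) = 15.1 Ω

15.1 Ω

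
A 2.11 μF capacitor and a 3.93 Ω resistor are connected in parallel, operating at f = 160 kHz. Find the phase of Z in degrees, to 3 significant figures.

ω = 2πf = 1.005e+06 rad/s
X_C = 1/(ωC) = 0.471 Ω
Parallel: admittances add. Y = 1/R + jωC
Y = (0.254 + j2.12) S
|Y| = 2.14 S → |Z| = 1/|Y| = 0.468 Ω, ∠Z = −∠Y = -83.2°

-83.2°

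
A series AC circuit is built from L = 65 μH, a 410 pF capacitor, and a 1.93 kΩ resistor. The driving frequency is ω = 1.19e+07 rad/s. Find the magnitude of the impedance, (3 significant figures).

X_L = ωL = 773 Ω
X_C = 1/(ωC) = 205 Ω
Net reactance X = X_L − X_C = 569 Ω
Z = 1930 + j569 Ω
|Z| = √(1930² + 569²) = 2010 Ω

2010 Ω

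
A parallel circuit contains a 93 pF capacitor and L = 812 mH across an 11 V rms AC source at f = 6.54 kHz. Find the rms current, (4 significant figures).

ω = 2πf = 41090 rad/s
X_L = ωL = 33370 Ω
X_C = 1/(ωC) = 261700 Ω
Parallel: admittances add. Y = 1/(jωL) + jωC
Y = (0 − j2.615e-05) S
|Y| = 2.615e-05 S → |Z| = 1/|Y| = 38240 Ω, ∠Z = −∠Y = 90.00°
I = V/|Z| = 11/38240 = 287.6 μA

287.6 μA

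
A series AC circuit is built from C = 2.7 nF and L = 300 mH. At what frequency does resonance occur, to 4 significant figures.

5.592 kHz

ω₀ = 1/√(LC) = 1/√(0.3 × 2.7e-09) = 35140 rad/s
f₀ = ω₀/(2π) = 5.592 kHz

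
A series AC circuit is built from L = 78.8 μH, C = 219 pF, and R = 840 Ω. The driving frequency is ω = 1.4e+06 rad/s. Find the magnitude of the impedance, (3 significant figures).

3260 Ω

X_L = ωL = 110 Ω
X_C = 1/(ωC) = 3260 Ω
Net reactance X = X_L − X_C = -3150 Ω
Z = 840 − j3150 Ω
|Z| = √(840² + 3150²) = 3260 Ω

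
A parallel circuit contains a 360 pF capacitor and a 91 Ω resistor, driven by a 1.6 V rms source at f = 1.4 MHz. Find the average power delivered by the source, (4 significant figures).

ω = 2πf = 8.796e+06 rad/s
X_C = 1/(ωC) = 315.8 Ω
Parallel: admittances add. Y = 1/R + jωC
Y = (0.01099 + j0.003167) S
|Y| = 0.01144 S → |Z| = 1/|Y| = 87.44 Ω, ∠Z = −∠Y = -16.08°
I = V/|Z| = 18.30 mA
P = VI cos φ = 1.6 × 0.01830 × cos(-16.08°) = 28.13 mW

28.13 mW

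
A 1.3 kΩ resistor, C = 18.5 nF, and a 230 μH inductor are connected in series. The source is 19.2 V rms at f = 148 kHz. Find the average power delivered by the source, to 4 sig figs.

ω = 2πf = 929900 rad/s
X_L = ωL = 213.9 Ω
X_C = 1/(ωC) = 58.13 Ω
Net reactance X = X_L − X_C = 155.8 Ω
Z = 1300 + j155.8 Ω
|Z| = √(1300² + 155.8²) = 1309 Ω
∠Z = arctan(155.8/1300) = 6.832°
I = V/|Z| = 14.66 mA
P = VI cos φ = 19.2 × 0.01466 × cos(6.832°) = 279.6 mW

279.6 mW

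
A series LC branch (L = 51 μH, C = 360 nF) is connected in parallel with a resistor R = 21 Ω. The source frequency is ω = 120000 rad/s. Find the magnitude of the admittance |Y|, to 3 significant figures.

X_L = ωL = 6.12 Ω
X_C = 1/(ωC) = 23.1 Ω
Branch 1: Z₁ = R = 21.0 Ω
Branch 2 (series LC): Z₂ = j(X_L − X_C) = −j17.0 Ω
Parallel: Z = Z₁Z₂/(Z₁+Z₂), |Z| = 13.2 Ω, ∠Z = -51.0°
|Y| = 1/|Z| = 75.6 mS

75.6 mS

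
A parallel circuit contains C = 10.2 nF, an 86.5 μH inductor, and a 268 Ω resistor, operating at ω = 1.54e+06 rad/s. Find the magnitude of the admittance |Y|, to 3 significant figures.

9.01 mS

X_L = ωL = 133 Ω
X_C = 1/(ωC) = 63.7 Ω
Parallel: admittances add. Y = 1/R + 1/(jωL) + jωC
Y = (0.00373 + j0.00820) S
|Y| = 0.00901 S → |Z| = 1/|Y| = 111 Ω, ∠Z = −∠Y = -65.5°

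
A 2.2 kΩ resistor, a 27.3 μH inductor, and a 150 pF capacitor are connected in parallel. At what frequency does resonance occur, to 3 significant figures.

2.49 MHz

ω₀ = 1/√(LC) = 1/√(2.73e-05 × 1.5e-10) = 1.563e+07 rad/s
f₀ = ω₀/(2π) = 2.49 MHz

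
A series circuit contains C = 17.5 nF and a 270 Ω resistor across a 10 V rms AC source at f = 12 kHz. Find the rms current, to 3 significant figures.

ω = 2πf = 75400 rad/s
X_C = 1/(ωC) = 758 Ω
Z = 270 − j758 Ω
|Z| = √(270² + 758²) = 805 Ω
I = V/|Z| = 10/805 = 12.4 mA

12.4 mA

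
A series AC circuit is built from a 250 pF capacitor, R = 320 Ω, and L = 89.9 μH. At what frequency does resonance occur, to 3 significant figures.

ω₀ = 1/√(LC) = 1/√(8.99e-05 × 2.5e-10) = 6.67e+06 rad/s
f₀ = ω₀/(2π) = 1.06 MHz

1.06 MHz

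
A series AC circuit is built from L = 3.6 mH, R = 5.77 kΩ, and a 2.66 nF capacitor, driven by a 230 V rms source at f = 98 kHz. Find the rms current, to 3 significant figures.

ω = 2πf = 615800 rad/s
X_L = ωL = 2220 Ω
X_C = 1/(ωC) = 611 Ω
Net reactance X = X_L − X_C = 1610 Ω
Z = 5770 + j1610 Ω
|Z| = √(5770² + 1610²) = 5990 Ω
I = V/|Z| = 230/5990 = 38.4 mA

38.4 mA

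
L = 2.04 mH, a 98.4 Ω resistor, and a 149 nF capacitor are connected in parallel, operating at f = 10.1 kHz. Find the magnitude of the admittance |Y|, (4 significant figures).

ω = 2πf = 63460 rad/s
X_L = ωL = 129.5 Ω
X_C = 1/(ωC) = 105.8 Ω
Parallel: admittances add. Y = 1/R + 1/(jωL) + jωC
Y = (0.01016 + j0.001731) S
|Y| = 0.01031 S → |Z| = 1/|Y| = 97.00 Ω, ∠Z = −∠Y = -9.667°

10.31 mS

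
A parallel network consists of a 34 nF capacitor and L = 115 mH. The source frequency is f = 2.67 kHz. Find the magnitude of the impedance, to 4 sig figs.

19210 Ω

ω = 2πf = 16780 rad/s
X_L = ωL = 1929 Ω
X_C = 1/(ωC) = 1753 Ω
Parallel: admittances add. Y = 1/(jωL) + jωC
Y = (0 + j5.205e-05) S
|Y| = 5.205e-05 S → |Z| = 1/|Y| = 19210 Ω, ∠Z = −∠Y = -90.00°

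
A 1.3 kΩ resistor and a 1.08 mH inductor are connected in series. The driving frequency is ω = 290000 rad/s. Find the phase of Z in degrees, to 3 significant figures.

X_L = ωL = 313 Ω
Z = 1300 + j313 Ω
|Z| = √(1300² + 313²) = 1340 Ω
∠Z = arctan(313/1300) = 13.5°

13.5°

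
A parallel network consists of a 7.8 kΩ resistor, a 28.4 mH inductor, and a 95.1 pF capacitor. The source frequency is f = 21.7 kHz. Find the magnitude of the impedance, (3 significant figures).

ω = 2πf = 136300 rad/s
X_L = ωL = 3870 Ω
X_C = 1/(ωC) = 77100 Ω
Parallel: admittances add. Y = 1/R + 1/(jωL) + jωC
Y = (0.000128 − j0.000245) S
|Y| = 0.000277 S → |Z| = 1/|Y| = 3610 Ω, ∠Z = −∠Y = 62.4°

3610 Ω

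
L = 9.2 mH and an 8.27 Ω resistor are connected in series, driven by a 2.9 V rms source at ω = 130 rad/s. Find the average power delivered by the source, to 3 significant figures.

X_L = ωL = 1.20 Ω
Z = 8.27 + j1.20 Ω
|Z| = √(8.27² + 1.20²) = 8.36 Ω
∠Z = arctan(1.20/8.27) = 8.23°
I = V/|Z| = 347 mA
P = VI cos φ = 2.9 × 0.347 × cos(8.23°) = 996 mW

996 mW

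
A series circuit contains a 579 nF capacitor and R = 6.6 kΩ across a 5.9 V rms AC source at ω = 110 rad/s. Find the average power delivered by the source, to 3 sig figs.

X_C = 1/(ωC) = 15700 Ω
Z = 6600 − j15700 Ω
|Z| = √(6600² + 15700²) = 17000 Ω
∠Z = arctan(-15700/6600) = -67.2°
I = V/|Z| = 346 μA
P = VI cos φ = 5.9 × 0.000346 × cos(-67.2°) = 792 μW

792 μW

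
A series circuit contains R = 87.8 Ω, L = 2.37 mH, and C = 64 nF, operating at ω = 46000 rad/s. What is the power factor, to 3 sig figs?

X_L = ωL = 109 Ω
X_C = 1/(ωC) = 340 Ω
Net reactance X = X_L − X_C = -231 Ω
Z = 87.8 − j231 Ω
|Z| = √(87.8² + 231²) = 247 Ω
∠Z = arctan(-231/87.8) = -69.2°
cos φ = cos(-69.2°) = 0.356

0.356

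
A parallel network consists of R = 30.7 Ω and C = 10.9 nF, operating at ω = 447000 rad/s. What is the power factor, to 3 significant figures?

X_C = 1/(ωC) = 205 Ω
Parallel: admittances add. Y = 1/R + jωC
Y = (0.0326 + j0.00487) S
|Y| = 0.0329 S → |Z| = 1/|Y| = 30.4 Ω, ∠Z = −∠Y = -8.51°
cos φ = cos(-8.51°) = 0.989

0.989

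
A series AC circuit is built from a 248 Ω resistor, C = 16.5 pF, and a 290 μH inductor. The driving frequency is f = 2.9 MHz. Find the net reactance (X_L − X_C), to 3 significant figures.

ω = 2πf = 1.822e+07 rad/s
X_L = ωL = 5280 Ω
X_C = 1/(ωC) = 3330 Ω
X = 5280 − 3330 = 1960 Ω

1960 Ω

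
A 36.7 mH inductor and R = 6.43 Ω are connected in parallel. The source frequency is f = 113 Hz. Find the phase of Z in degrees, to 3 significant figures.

13.9°

ω = 2πf = 710.0 rad/s
X_L = ωL = 26.1 Ω
Parallel: admittances add. Y = 1/R + 1/(jωL)
Y = (0.156 − j0.0384) S
|Y| = 0.160 S → |Z| = 1/|Y| = 6.24 Ω, ∠Z = −∠Y = 13.9°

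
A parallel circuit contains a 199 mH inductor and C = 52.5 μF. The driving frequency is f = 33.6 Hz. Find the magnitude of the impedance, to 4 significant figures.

ω = 2πf = 211.1 rad/s
X_L = ωL = 42.01 Ω
X_C = 1/(ωC) = 90.22 Ω
Parallel: admittances add. Y = 1/(jωL) + jωC
Y = (0 − j0.01272) S
|Y| = 0.01272 S → |Z| = 1/|Y| = 78.62 Ω, ∠Z = −∠Y = 90.00°

78.62 Ω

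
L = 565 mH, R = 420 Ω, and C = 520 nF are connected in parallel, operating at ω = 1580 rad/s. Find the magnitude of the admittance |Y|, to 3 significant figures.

2.40 mS

X_L = ωL = 893 Ω
X_C = 1/(ωC) = 1220 Ω
Parallel: admittances add. Y = 1/R + 1/(jωL) + jωC
Y = (0.00238 − j0.000299) S
|Y| = 0.00240 S → |Z| = 1/|Y| = 417 Ω, ∠Z = −∠Y = 7.15°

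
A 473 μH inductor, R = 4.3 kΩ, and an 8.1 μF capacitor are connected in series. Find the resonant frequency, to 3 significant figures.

ω₀ = 1/√(LC) = 1/√(0.000473 × 8.1e-06) = 16160 rad/s
f₀ = ω₀/(2π) = 2.57 kHz

2.57 kHz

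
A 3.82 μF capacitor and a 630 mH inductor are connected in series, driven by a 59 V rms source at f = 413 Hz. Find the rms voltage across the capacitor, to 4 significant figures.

ω = 2πf = 2595 rad/s
X_L = ωL = 1635 Ω
X_C = 1/(ωC) = 100.9 Ω
Net reactance X = X_L − X_C = 1534 Ω
Z = j1534 Ω
|Z| = √(0² + 1534²) = 1534 Ω
I = V/|Z| = 38.46 mA
V_C = I·|Z_C| = 0.03846 × 100.9 = 3.880 V

3.880 V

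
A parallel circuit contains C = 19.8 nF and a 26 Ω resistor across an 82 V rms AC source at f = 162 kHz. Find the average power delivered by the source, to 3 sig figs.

259 W

ω = 2πf = 1.018e+06 rad/s
X_C = 1/(ωC) = 49.6 Ω
Parallel: admittances add. Y = 1/R + jωC
Y = (0.0385 + j0.0202) S
|Y| = 0.0434 S → |Z| = 1/|Y| = 23.0 Ω, ∠Z = −∠Y = -27.7°
I = V/|Z| = 3.56 A
P = VI cos φ = 82 × 3.56 × cos(-27.7°) = 259 W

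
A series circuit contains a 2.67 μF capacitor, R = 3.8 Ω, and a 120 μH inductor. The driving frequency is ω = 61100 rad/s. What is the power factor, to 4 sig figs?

X_L = ωL = 7.332 Ω
X_C = 1/(ωC) = 6.130 Ω
Net reactance X = X_L − X_C = 1.202 Ω
Z = 3.800 + j1.202 Ω
|Z| = √(3.800² + 1.202²) = 3.986 Ω
∠Z = arctan(1.202/3.800) = 17.56°
cos φ = cos(17.56°) = 0.9534

0.9534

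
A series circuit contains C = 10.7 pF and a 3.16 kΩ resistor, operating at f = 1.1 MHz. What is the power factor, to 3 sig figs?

ω = 2πf = 6.912e+06 rad/s
X_C = 1/(ωC) = 13500 Ω
Z = 3160 − j13500 Ω
|Z| = √(3160² + 13500²) = 13900 Ω
∠Z = arctan(-13500/3160) = -76.8°
cos φ = cos(-76.8°) = 0.228

0.228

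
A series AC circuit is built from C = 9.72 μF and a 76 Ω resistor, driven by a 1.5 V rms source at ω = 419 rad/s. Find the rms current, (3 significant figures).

5.84 mA

X_C = 1/(ωC) = 246 Ω
Z = 76.0 − j246 Ω
|Z| = √(76.0² + 246²) = 257 Ω
I = V/|Z| = 1.5/257 = 5.84 mA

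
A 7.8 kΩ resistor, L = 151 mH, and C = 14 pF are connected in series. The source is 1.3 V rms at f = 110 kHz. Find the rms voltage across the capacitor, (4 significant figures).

ω = 2πf = 691200 rad/s
X_L = ωL = 104400 Ω
X_C = 1/(ωC) = 103300 Ω
Net reactance X = X_L − X_C = 1016 Ω
Z = 7800 + j1016 Ω
|Z| = √(7800² + 1016²) = 7866 Ω
I = V/|Z| = 165.3 μA
V_C = I·|Z_C| = 0.0001653 × 103300 = 17.08 V

17.08 V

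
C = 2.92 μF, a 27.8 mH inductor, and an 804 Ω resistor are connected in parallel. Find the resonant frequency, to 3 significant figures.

559 Hz

ω₀ = 1/√(LC) = 1/√(0.0278 × 2.92e-06) = 3510 rad/s
f₀ = ω₀/(2π) = 559 Hz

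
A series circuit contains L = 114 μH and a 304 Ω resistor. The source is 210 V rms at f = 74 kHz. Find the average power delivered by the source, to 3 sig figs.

141 W

ω = 2πf = 465000 rad/s
X_L = ωL = 53.0 Ω
Z = 304 + j53.0 Ω
|Z| = √(304² + 53.0²) = 309 Ω
∠Z = arctan(53.0/304) = 9.89°
I = V/|Z| = 681 mA
P = VI cos φ = 210 × 0.681 × cos(9.89°) = 141 W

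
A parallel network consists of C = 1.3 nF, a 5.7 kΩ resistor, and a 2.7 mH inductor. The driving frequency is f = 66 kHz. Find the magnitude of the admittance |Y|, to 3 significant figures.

395 μS

ω = 2πf = 414700 rad/s
X_L = ωL = 1120 Ω
X_C = 1/(ωC) = 1850 Ω
Parallel: admittances add. Y = 1/R + 1/(jωL) + jωC
Y = (0.000175 − j0.000354) S
|Y| = 0.000395 S → |Z| = 1/|Y| = 2530 Ω, ∠Z = −∠Y = 63.6°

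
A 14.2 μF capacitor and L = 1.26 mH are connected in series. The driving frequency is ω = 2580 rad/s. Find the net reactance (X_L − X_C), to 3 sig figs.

X_L = ωL = 3.25 Ω
X_C = 1/(ωC) = 27.3 Ω
X = 3.25 − 27.3 = -24.0 Ω

-24.0 Ω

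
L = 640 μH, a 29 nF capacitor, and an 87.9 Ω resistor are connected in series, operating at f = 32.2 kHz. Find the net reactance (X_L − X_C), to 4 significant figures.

-40.95 Ω

ω = 2πf = 202300 rad/s
X_L = ωL = 129.5 Ω
X_C = 1/(ωC) = 170.4 Ω
X = 129.5 − 170.4 = -40.95 Ω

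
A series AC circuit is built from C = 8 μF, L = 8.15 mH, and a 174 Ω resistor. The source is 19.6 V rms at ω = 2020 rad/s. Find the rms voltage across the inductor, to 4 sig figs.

1.794 V

X_L = ωL = 16.46 Ω
X_C = 1/(ωC) = 61.88 Ω
Net reactance X = X_L − X_C = -45.42 Ω
Z = 174.0 − j45.42 Ω
|Z| = √(174.0² + 45.42²) = 179.8 Ω
I = V/|Z| = 109.0 mA
V_L = I·|Z_L| = 0.1090 × 16.46 = 1.794 V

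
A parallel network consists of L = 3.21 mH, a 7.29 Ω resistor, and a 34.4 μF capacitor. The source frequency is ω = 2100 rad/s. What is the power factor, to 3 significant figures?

X_L = ωL = 6.74 Ω
X_C = 1/(ωC) = 13.8 Ω
Parallel: admittances add. Y = 1/R + 1/(jωL) + jωC
Y = (0.137 − j0.0761) S
|Y| = 0.157 S → |Z| = 1/|Y| = 6.37 Ω, ∠Z = −∠Y = 29.0°
cos φ = cos(29.0°) = 0.874

0.874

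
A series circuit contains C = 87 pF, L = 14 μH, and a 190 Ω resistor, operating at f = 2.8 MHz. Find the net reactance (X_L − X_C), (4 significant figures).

-407.0 Ω

ω = 2πf = 1.759e+07 rad/s
X_L = ωL = 246.3 Ω
X_C = 1/(ωC) = 653.3 Ω
X = 246.3 − 653.3 = -407.0 Ω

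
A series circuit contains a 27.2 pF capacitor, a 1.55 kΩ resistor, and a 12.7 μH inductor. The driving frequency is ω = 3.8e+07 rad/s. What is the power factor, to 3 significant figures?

0.954

X_L = ωL = 483 Ω
X_C = 1/(ωC) = 967 Ω
Net reactance X = X_L − X_C = -485 Ω
Z = 1550 − j485 Ω
|Z| = √(1550² + 485²) = 1620 Ω
∠Z = arctan(-485/1550) = -17.4°
cos φ = cos(-17.4°) = 0.954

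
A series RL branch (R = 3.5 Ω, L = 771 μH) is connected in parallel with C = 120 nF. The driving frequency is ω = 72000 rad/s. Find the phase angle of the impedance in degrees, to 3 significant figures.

83.1°

X_L = ωL = 55.5 Ω
X_C = 1/(ωC) = 116 Ω
Branch 1 (R+jX_L): Z₁ = 3.50 + j55.5 Ω, |Z₁| = 55.6 Ω
Branch 2 (−jX_C): Z₂ = −j116 Ω
Parallel: Z = Z₁Z₂/(Z₁+Z₂), |Z| = 107 Ω, ∠Z = 83.1°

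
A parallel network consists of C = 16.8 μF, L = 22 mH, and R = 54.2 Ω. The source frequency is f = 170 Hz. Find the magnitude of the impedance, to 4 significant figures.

32.51 Ω

ω = 2πf = 1068 rad/s
X_L = ωL = 23.50 Ω
X_C = 1/(ωC) = 55.73 Ω
Parallel: admittances add. Y = 1/R + 1/(jωL) + jωC
Y = (0.01845 − j0.02461) S
|Y| = 0.03076 S → |Z| = 1/|Y| = 32.51 Ω, ∠Z = −∠Y = 53.14°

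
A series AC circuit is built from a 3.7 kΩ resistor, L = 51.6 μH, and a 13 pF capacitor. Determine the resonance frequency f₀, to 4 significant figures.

6.145 MHz

ω₀ = 1/√(LC) = 1/√(5.16e-05 × 1.3e-11) = 3.861e+07 rad/s
f₀ = ω₀/(2π) = 6.145 MHz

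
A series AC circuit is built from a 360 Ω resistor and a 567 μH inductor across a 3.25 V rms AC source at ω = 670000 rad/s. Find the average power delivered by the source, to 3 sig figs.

13.9 mW

X_L = ωL = 380 Ω
Z = 360 + j380 Ω
|Z| = √(360² + 380²) = 523 Ω
∠Z = arctan(380/360) = 46.5°
I = V/|Z| = 6.21 mA
P = VI cos φ = 3.25 × 0.00621 × cos(46.5°) = 13.9 mW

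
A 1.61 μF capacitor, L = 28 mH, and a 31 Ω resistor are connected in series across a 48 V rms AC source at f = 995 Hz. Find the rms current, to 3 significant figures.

587 mA

ω = 2πf = 6252 rad/s
X_L = ωL = 175 Ω
X_C = 1/(ωC) = 99.4 Ω
Net reactance X = X_L − X_C = 75.7 Ω
Z = 31.0 + j75.7 Ω
|Z| = √(31.0² + 75.7²) = 81.8 Ω
I = V/|Z| = 48/81.8 = 587 mA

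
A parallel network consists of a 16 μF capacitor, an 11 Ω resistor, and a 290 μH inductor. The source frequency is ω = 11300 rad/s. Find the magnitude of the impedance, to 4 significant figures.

6.492 Ω

X_L = ωL = 3.277 Ω
X_C = 1/(ωC) = 5.531 Ω
Parallel: admittances add. Y = 1/R + 1/(jωL) + jωC
Y = (0.09091 − j0.1244) S
|Y| = 0.1540 S → |Z| = 1/|Y| = 6.492 Ω, ∠Z = −∠Y = 53.83°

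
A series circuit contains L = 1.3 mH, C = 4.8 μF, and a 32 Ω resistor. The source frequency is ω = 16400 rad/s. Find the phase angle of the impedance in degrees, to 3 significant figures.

X_L = ωL = 21.3 Ω
X_C = 1/(ωC) = 12.7 Ω
Net reactance X = X_L − X_C = 8.62 Ω
Z = 32.0 + j8.62 Ω
|Z| = √(32.0² + 8.62²) = 33.1 Ω
∠Z = arctan(8.62/32.0) = 15.1°

15.1°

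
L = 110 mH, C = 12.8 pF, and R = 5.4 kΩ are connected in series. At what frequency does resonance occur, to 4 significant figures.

ω₀ = 1/√(LC) = 1/√(0.11 × 1.28e-11) = 842700 rad/s
f₀ = ω₀/(2π) = 134.1 kHz

134.1 kHz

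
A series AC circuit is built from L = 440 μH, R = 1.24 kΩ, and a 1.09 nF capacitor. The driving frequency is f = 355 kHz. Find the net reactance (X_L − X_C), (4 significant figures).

570.1 Ω

ω = 2πf = 2.231e+06 rad/s
X_L = ωL = 981.4 Ω
X_C = 1/(ωC) = 411.3 Ω
X = 981.4 − 411.3 = 570.1 Ω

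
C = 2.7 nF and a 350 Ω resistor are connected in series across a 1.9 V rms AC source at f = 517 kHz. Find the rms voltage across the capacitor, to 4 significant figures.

ω = 2πf = 3.248e+06 rad/s
X_C = 1/(ωC) = 114.0 Ω
Z = 350.0 − j114.0 Ω
|Z| = √(350.0² + 114.0²) = 368.1 Ω
I = V/|Z| = 5.162 mA
V_C = I·|Z_C| = 0.005162 × 114.0 = 0.5885 V

0.5885 V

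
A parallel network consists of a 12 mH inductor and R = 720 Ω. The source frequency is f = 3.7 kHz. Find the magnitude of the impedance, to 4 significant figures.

ω = 2πf = 23250 rad/s
X_L = ωL = 279.0 Ω
Parallel: admittances add. Y = 1/R + 1/(jωL)
Y = (0.001389 − j0.003585) S
|Y| = 0.003844 S → |Z| = 1/|Y| = 260.1 Ω, ∠Z = −∠Y = 68.82°

260.1 Ω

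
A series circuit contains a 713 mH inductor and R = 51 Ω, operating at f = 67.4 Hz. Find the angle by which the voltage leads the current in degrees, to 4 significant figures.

ω = 2πf = 423.5 rad/s
X_L = ωL = 301.9 Ω
Z = 51.00 + j301.9 Ω
|Z| = √(51.00² + 301.9²) = 306.2 Ω
∠Z = arctan(301.9/51.00) = 80.41°

80.41°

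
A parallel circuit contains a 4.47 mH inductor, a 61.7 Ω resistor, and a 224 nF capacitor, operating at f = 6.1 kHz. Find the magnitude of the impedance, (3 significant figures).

ω = 2πf = 38330 rad/s
X_L = ωL = 171 Ω
X_C = 1/(ωC) = 116 Ω
Parallel: admittances add. Y = 1/R + 1/(jωL) + jωC
Y = (0.0162 + j0.00275) S
|Y| = 0.0164 S → |Z| = 1/|Y| = 60.8 Ω, ∠Z = −∠Y = -9.62°

60.8 Ω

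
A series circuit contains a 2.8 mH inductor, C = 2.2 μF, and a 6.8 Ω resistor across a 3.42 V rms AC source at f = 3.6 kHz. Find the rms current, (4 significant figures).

ω = 2πf = 22620 rad/s
X_L = ωL = 63.33 Ω
X_C = 1/(ωC) = 20.10 Ω
Net reactance X = X_L − X_C = 43.24 Ω
Z = 6.800 + j43.24 Ω
|Z| = √(6.800² + 43.24²) = 43.77 Ω
I = V/|Z| = 3.42/43.77 = 78.13 mA

78.13 mA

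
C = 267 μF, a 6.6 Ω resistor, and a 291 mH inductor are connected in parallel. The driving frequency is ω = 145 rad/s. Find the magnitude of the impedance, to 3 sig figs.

X_L = ωL = 42.2 Ω
X_C = 1/(ωC) = 25.8 Ω
Parallel: admittances add. Y = 1/R + 1/(jωL) + jωC
Y = (0.152 + j0.0150) S
|Y| = 0.152 S → |Z| = 1/|Y| = 6.57 Ω, ∠Z = −∠Y = -5.66°

6.57 Ω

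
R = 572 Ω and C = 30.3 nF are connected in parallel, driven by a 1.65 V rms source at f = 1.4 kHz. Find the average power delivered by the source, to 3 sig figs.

4.76 mW

ω = 2πf = 8796 rad/s
X_C = 1/(ωC) = 3750 Ω
Parallel: admittances add. Y = 1/R + jωC
Y = (0.00175 + j0.000267) S
|Y| = 0.00177 S → |Z| = 1/|Y| = 565 Ω, ∠Z = −∠Y = -8.67°
I = V/|Z| = 2.92 mA
P = VI cos φ = 1.65 × 0.00292 × cos(-8.67°) = 4.76 mW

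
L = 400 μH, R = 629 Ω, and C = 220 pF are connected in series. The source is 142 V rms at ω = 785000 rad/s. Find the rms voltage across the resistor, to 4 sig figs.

X_L = ωL = 314.0 Ω
X_C = 1/(ωC) = 5790 Ω
Net reactance X = X_L − X_C = -5476 Ω
Z = 629.0 − j5476 Ω
|Z| = √(629.0² + 5476²) = 5512 Ω
I = V/|Z| = 25.76 mA
V_R = I·|Z_R| = 0.02576 × 629.0 = 16.20 V

16.20 V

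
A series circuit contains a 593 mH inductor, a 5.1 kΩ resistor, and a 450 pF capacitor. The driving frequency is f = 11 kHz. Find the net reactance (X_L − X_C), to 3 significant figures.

ω = 2πf = 69120 rad/s
X_L = ωL = 41000 Ω
X_C = 1/(ωC) = 32200 Ω
X = 41000 − 32200 = 8830 Ω

8830 Ω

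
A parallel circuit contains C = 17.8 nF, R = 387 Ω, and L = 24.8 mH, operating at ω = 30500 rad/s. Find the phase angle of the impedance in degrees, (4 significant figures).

16.78°

X_L = ωL = 756.4 Ω
X_C = 1/(ωC) = 1842 Ω
Parallel: admittances add. Y = 1/R + 1/(jωL) + jωC
Y = (0.002584 − j0.0007792) S
|Y| = 0.002699 S → |Z| = 1/|Y| = 370.5 Ω, ∠Z = −∠Y = 16.78°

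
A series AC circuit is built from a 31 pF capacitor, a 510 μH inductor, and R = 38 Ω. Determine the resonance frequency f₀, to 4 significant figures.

1.266 MHz

ω₀ = 1/√(LC) = 1/√(0.00051 × 3.1e-11) = 7.953e+06 rad/s
f₀ = ω₀/(2π) = 1.266 MHz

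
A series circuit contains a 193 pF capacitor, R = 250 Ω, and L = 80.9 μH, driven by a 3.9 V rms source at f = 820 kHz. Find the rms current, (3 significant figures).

6.10 mA

ω = 2πf = 5.152e+06 rad/s
X_L = ωL = 417 Ω
X_C = 1/(ωC) = 1010 Ω
Net reactance X = X_L − X_C = -589 Ω
Z = 250 − j589 Ω
|Z| = √(250² + 589²) = 640 Ω
I = V/|Z| = 3.9/640 = 6.10 mA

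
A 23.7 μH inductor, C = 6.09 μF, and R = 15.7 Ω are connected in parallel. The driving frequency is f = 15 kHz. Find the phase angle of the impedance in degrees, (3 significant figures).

-63.2°

ω = 2πf = 94250 rad/s
X_L = ωL = 2.23 Ω
X_C = 1/(ωC) = 1.74 Ω
Parallel: admittances add. Y = 1/R + 1/(jωL) + jωC
Y = (0.0637 + j0.126) S
|Y| = 0.141 S → |Z| = 1/|Y| = 7.07 Ω, ∠Z = −∠Y = -63.2°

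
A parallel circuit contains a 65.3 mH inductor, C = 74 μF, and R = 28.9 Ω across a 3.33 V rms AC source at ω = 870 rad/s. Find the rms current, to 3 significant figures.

X_L = ωL = 56.8 Ω
X_C = 1/(ωC) = 15.5 Ω
Parallel: admittances add. Y = 1/R + 1/(jωL) + jωC
Y = (0.0346 + j0.0468) S
|Y| = 0.0582 S → |Z| = 1/|Y| = 17.2 Ω, ∠Z = −∠Y = -53.5°
I = V/|Z| = 3.33/17.2 = 194 mA

194 mA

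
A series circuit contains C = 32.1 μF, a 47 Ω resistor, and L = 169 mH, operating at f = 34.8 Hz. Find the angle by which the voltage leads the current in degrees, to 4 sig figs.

ω = 2πf = 218.7 rad/s
X_L = ωL = 36.95 Ω
X_C = 1/(ωC) = 142.5 Ω
Net reactance X = X_L − X_C = -105.5 Ω
Z = 47.00 − j105.5 Ω
|Z| = √(47.00² + 105.5²) = 115.5 Ω
∠Z = arctan(-105.5/47.00) = -65.99°

-65.99°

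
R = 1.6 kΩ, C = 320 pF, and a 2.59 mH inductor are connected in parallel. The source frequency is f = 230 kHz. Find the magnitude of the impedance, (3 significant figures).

ω = 2πf = 1.445e+06 rad/s
X_L = ωL = 3740 Ω
X_C = 1/(ωC) = 2160 Ω
Parallel: admittances add. Y = 1/R + 1/(jωL) + jωC
Y = (0.000625 + j0.000195) S
|Y| = 0.000655 S → |Z| = 1/|Y| = 1530 Ω, ∠Z = −∠Y = -17.4°

1530 Ω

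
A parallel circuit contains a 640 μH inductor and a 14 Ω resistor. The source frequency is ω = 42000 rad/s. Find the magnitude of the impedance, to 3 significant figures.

12.4 Ω

X_L = ωL = 26.9 Ω
Parallel: admittances add. Y = 1/R + 1/(jωL)
Y = (0.0714 − j0.0372) S
|Y| = 0.0805 S → |Z| = 1/|Y| = 12.4 Ω, ∠Z = −∠Y = 27.5°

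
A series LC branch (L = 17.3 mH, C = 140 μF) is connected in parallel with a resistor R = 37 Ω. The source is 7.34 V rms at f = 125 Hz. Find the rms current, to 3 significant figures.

1.65 A

ω = 2πf = 785.4 rad/s
X_L = ωL = 13.6 Ω
X_C = 1/(ωC) = 9.09 Ω
Branch 1: Z₁ = R = 37.0 Ω
Branch 2 (series LC): Z₂ = j(X_L − X_C) = j4.49 Ω
Parallel: Z = Z₁Z₂/(Z₁+Z₂), |Z| = 4.46 Ω, ∠Z = 83.1°
I = V/|Z| = 7.34/4.46 = 1.65 A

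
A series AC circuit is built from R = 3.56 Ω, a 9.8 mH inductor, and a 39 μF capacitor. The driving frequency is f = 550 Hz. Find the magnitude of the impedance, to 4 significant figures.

ω = 2πf = 3456 rad/s
X_L = ωL = 33.87 Ω
X_C = 1/(ωC) = 7.420 Ω
Net reactance X = X_L − X_C = 26.45 Ω
Z = 3.560 + j26.45 Ω
|Z| = √(3.560² + 26.45²) = 26.69 Ω

26.69 Ω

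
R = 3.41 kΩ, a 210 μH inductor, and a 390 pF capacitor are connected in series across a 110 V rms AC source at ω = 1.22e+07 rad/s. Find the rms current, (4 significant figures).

26.55 mA

X_L = ωL = 2562 Ω
X_C = 1/(ωC) = 210.2 Ω
Net reactance X = X_L − X_C = 2352 Ω
Z = 3410 + j2352 Ω
|Z| = √(3410² + 2352²) = 4142 Ω
I = V/|Z| = 110/4142 = 26.55 mA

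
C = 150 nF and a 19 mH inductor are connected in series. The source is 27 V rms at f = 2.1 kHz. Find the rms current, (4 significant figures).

ω = 2πf = 13190 rad/s
X_L = ωL = 250.7 Ω
X_C = 1/(ωC) = 505.3 Ω
Net reactance X = X_L − X_C = -254.6 Ω
Z = − j254.6 Ω
|Z| = √(0² + 254.6²) = 254.6 Ω
I = V/|Z| = 27/254.6 = 106.1 mA

106.1 mA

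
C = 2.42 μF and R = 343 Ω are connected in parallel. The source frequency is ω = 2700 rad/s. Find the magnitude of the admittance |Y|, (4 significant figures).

7.155 mS

X_C = 1/(ωC) = 153.0 Ω
Parallel: admittances add. Y = 1/R + jωC
Y = (0.002915 + j0.006534) S
|Y| = 0.007155 S → |Z| = 1/|Y| = 139.8 Ω, ∠Z = −∠Y = -65.95°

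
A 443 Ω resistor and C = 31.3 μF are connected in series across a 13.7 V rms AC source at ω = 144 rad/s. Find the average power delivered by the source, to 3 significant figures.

339 mW

X_C = 1/(ωC) = 222 Ω
Z = 443 − j222 Ω
|Z| = √(443² + 222²) = 495 Ω
∠Z = arctan(-222/443) = -26.6°
I = V/|Z| = 27.7 mA
P = VI cos φ = 13.7 × 0.0277 × cos(-26.6°) = 339 mW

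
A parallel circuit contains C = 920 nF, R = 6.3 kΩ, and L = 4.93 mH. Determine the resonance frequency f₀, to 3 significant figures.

2.36 kHz

ω₀ = 1/√(LC) = 1/√(0.00493 × 9.2e-07) = 14850 rad/s
f₀ = ω₀/(2π) = 2.36 kHz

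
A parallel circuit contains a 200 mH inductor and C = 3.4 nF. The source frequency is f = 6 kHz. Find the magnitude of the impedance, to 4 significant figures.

224600 Ω

ω = 2πf = 37700 rad/s
X_L = ωL = 7540 Ω
X_C = 1/(ωC) = 7802 Ω
Parallel: admittances add. Y = 1/(jωL) + jωC
Y = (0 − j4.452e-06) S
|Y| = 4.452e-06 S → |Z| = 1/|Y| = 224600 Ω, ∠Z = −∠Y = 90.00°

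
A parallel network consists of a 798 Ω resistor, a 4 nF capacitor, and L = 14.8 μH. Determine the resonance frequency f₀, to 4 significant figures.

ω₀ = 1/√(LC) = 1/√(1.48e-05 × 4e-09) = 4.11e+06 rad/s
f₀ = ω₀/(2π) = 654.1 kHz

654.1 kHz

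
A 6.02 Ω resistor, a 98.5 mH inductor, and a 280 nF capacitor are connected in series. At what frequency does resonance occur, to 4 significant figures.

ω₀ = 1/√(LC) = 1/√(0.0985 × 2.8e-07) = 6021 rad/s
f₀ = ω₀/(2π) = 958.3 Hz

958.3 Hz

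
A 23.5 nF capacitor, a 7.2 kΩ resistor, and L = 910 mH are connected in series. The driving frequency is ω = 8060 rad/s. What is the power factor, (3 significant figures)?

0.962

X_L = ωL = 7330 Ω
X_C = 1/(ωC) = 5280 Ω
Net reactance X = X_L − X_C = 2060 Ω
Z = 7200 + j2060 Ω
|Z| = √(7200² + 2060²) = 7490 Ω
∠Z = arctan(2060/7200) = 15.9°
cos φ = cos(15.9°) = 0.962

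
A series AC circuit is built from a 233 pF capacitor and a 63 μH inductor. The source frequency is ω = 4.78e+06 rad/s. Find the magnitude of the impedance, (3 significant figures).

597 Ω

X_L = ωL = 301 Ω
X_C = 1/(ωC) = 898 Ω
Net reactance X = X_L − X_C = -597 Ω
Z = − j597 Ω
|Z| = √(0² + 597²) = 597 Ω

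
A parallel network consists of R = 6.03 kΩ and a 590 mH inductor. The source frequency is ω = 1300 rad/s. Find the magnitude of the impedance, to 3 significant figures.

761 Ω

X_L = ωL = 767 Ω
Parallel: admittances add. Y = 1/R + 1/(jωL)
Y = (0.000166 − j0.00130) S
|Y| = 0.00131 S → |Z| = 1/|Y| = 761 Ω, ∠Z = −∠Y = 82.8°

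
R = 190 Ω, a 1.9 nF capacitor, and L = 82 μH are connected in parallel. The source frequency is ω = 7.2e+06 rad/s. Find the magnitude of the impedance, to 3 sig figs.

76.4 Ω

X_L = ωL = 590 Ω
X_C = 1/(ωC) = 73.1 Ω
Parallel: admittances add. Y = 1/R + 1/(jωL) + jωC
Y = (0.00526 + j0.0120) S
|Y| = 0.0131 S → |Z| = 1/|Y| = 76.4 Ω, ∠Z = −∠Y = -66.3°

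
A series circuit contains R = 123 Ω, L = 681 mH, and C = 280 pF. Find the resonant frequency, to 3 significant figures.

11.5 kHz

ω₀ = 1/√(LC) = 1/√(0.681 × 2.8e-10) = 72420 rad/s
f₀ = ω₀/(2π) = 11.5 kHz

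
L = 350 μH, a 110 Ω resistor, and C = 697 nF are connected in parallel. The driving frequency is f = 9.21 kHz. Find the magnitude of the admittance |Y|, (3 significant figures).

12.8 mS

ω = 2πf = 57870 rad/s
X_L = ωL = 20.3 Ω
X_C = 1/(ωC) = 24.8 Ω
Parallel: admittances add. Y = 1/R + 1/(jωL) + jωC
Y = (0.00909 − j0.00904) S
|Y| = 0.0128 S → |Z| = 1/|Y| = 78.0 Ω, ∠Z = −∠Y = 44.8°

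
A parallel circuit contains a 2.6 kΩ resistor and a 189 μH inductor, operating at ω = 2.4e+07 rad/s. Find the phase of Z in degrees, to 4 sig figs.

29.82°

X_L = ωL = 4536 Ω
Parallel: admittances add. Y = 1/R + 1/(jωL)
Y = (0.0003846 − j0.0002205) S
|Y| = 0.0004433 S → |Z| = 1/|Y| = 2256 Ω, ∠Z = −∠Y = 29.82°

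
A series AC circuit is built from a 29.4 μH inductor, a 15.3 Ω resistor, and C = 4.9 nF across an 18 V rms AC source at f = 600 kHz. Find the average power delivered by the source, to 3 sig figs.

1.44 W

ω = 2πf = 3.77e+06 rad/s
X_L = ωL = 111 Ω
X_C = 1/(ωC) = 54.1 Ω
Net reactance X = X_L − X_C = 56.7 Ω
Z = 15.3 + j56.7 Ω
|Z| = √(15.3² + 56.7²) = 58.7 Ω
∠Z = arctan(56.7/15.3) = 74.9°
I = V/|Z| = 306 mA
P = VI cos φ = 18 × 0.306 × cos(74.9°) = 1.44 W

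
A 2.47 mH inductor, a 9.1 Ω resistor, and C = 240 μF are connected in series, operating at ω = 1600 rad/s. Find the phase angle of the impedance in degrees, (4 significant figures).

X_L = ωL = 3.952 Ω
X_C = 1/(ωC) = 2.604 Ω
Net reactance X = X_L − X_C = 1.348 Ω
Z = 9.100 + j1.348 Ω
|Z| = √(9.100² + 1.348²) = 9.199 Ω
∠Z = arctan(1.348/9.100) = 8.425°

8.425°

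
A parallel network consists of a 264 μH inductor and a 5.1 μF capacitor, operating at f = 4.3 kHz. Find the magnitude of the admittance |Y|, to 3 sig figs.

2.41 mS

ω = 2πf = 27020 rad/s
X_L = ωL = 7.13 Ω
X_C = 1/(ωC) = 7.26 Ω
Parallel: admittances add. Y = 1/(jωL) + jωC
Y = (0 − j0.00241) S
|Y| = 0.00241 S → |Z| = 1/|Y| = 415 Ω, ∠Z = −∠Y = 90.0°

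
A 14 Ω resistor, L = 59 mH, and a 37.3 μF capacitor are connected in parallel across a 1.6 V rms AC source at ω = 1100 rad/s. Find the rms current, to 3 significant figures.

121 mA

X_L = ωL = 64.9 Ω
X_C = 1/(ωC) = 24.4 Ω
Parallel: admittances add. Y = 1/R + 1/(jωL) + jωC
Y = (0.0714 + j0.0256) S
|Y| = 0.0759 S → |Z| = 1/|Y| = 13.2 Ω, ∠Z = −∠Y = -19.7°
I = V/|Z| = 1.6/13.2 = 121 mA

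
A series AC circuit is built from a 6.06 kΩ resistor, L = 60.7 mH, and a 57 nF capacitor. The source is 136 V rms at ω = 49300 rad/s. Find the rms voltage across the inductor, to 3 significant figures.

61.6 V

X_L = ωL = 2990 Ω
X_C = 1/(ωC) = 356 Ω
Net reactance X = X_L − X_C = 2640 Ω
Z = 6060 + j2640 Ω
|Z| = √(6060² + 2640²) = 6610 Ω
I = V/|Z| = 20.6 mA
V_L = I·|Z_L| = 0.0206 × 2990 = 61.6 V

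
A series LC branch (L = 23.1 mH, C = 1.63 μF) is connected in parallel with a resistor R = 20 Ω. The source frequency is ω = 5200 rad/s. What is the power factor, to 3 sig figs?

X_L = ωL = 120 Ω
X_C = 1/(ωC) = 118 Ω
Branch 1: Z₁ = R = 20.0 Ω
Branch 2 (series LC): Z₂ = j(X_L − X_C) = j2.14 Ω
Parallel: Z = Z₁Z₂/(Z₁+Z₂), |Z| = 2.13 Ω, ∠Z = 83.9°
cos φ = cos(83.9°) = 0.106

0.106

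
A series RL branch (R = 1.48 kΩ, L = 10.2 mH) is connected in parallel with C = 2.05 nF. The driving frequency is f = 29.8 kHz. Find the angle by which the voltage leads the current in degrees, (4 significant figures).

ω = 2πf = 187200 rad/s
X_L = ωL = 1910 Ω
X_C = 1/(ωC) = 2605 Ω
Branch 1 (R+jX_L): Z₁ = 1480 + j1910 Ω, |Z₁| = 2416 Ω
Branch 2 (−jX_C): Z₂ = −j2605 Ω
Parallel: Z = Z₁Z₂/(Z₁+Z₂), |Z| = 3849 Ω, ∠Z = -12.61°

-12.61°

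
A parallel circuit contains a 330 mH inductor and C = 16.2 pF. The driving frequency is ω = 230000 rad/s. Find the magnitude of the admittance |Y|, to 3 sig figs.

X_L = ωL = 75900 Ω
X_C = 1/(ωC) = 268000 Ω
Parallel: admittances add. Y = 1/(jωL) + jωC
Y = (0 − j9.45e-06) S
|Y| = 9.45e-06 S → |Z| = 1/|Y| = 106000 Ω, ∠Z = −∠Y = 90.0°

9.45 μS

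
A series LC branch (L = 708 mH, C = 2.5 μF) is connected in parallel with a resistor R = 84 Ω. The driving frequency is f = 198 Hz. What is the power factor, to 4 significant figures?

0.9889

ω = 2πf = 1244 rad/s
X_L = ωL = 880.8 Ω
X_C = 1/(ωC) = 321.5 Ω
Branch 1: Z₁ = R = 84.00 Ω
Branch 2 (series LC): Z₂ = j(X_L − X_C) = j559.3 Ω
Parallel: Z = Z₁Z₂/(Z₁+Z₂), |Z| = 83.07 Ω, ∠Z = 8.542°
cos φ = cos(8.542°) = 0.9889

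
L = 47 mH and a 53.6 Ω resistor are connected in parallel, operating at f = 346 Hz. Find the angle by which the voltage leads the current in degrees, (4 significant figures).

ω = 2πf = 2174 rad/s
X_L = ωL = 102.2 Ω
Parallel: admittances add. Y = 1/R + 1/(jωL)
Y = (0.01866 − j0.009787) S
|Y| = 0.02107 S → |Z| = 1/|Y| = 47.47 Ω, ∠Z = −∠Y = 27.68°

27.68°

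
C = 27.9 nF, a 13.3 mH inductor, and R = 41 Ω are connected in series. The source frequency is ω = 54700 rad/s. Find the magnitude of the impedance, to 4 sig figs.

83.08 Ω

X_L = ωL = 727.5 Ω
X_C = 1/(ωC) = 655.3 Ω
Net reactance X = X_L − X_C = 72.26 Ω
Z = 41.00 + j72.26 Ω
|Z| = √(41.00² + 72.26²) = 83.08 Ω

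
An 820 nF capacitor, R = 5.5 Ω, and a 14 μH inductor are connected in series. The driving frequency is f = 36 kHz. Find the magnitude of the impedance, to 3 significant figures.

ω = 2πf = 226200 rad/s
X_L = ωL = 3.17 Ω
X_C = 1/(ωC) = 5.39 Ω
Net reactance X = X_L − X_C = -2.22 Ω
Z = 5.50 − j2.22 Ω
|Z| = √(5.50² + 2.22²) = 5.93 Ω

5.93 Ω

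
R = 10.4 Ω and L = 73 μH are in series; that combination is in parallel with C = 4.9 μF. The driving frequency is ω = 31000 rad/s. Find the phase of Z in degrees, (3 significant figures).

-55.2°

X_L = ωL = 2.26 Ω
X_C = 1/(ωC) = 6.58 Ω
Branch 1 (R+jX_L): Z₁ = 10.4 + j2.26 Ω, |Z₁| = 10.6 Ω
Branch 2 (−jX_C): Z₂ = −j6.58 Ω
Parallel: Z = Z₁Z₂/(Z₁+Z₂), |Z| = 6.22 Ω, ∠Z = -55.2°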